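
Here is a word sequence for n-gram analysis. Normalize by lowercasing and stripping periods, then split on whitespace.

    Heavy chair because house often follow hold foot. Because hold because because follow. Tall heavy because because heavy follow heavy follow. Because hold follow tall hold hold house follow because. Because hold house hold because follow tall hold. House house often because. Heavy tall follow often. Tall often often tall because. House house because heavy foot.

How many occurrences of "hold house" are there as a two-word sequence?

3

Scanning the 55 overlapping bigram windows for "hold house":
  position 27–28: hold house
  position 32–33: hold house
  position 38–39: hold house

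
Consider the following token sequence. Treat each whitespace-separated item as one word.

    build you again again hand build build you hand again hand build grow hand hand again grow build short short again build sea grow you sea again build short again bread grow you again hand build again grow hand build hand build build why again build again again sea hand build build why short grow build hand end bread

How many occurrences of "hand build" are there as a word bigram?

6

Scanning the 58 overlapping bigram windows for "hand build":
  position 5–6: hand build
  position 11–12: hand build
  position 35–36: hand build
  position 39–40: hand build
  position 41–42: hand build
  position 50–51: hand build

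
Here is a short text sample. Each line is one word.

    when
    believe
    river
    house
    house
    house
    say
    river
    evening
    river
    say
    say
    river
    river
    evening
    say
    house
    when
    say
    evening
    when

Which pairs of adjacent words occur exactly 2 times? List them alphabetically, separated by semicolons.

house house; river evening; say river

Bigram counts meeting the condition (exactly 2 times):
  house house: 2
  river evening: 2
  say river: 2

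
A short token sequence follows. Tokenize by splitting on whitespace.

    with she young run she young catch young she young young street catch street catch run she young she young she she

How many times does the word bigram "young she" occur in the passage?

Scanning the 21 overlapping bigram windows for "young she":
  position 8–9: young she
  position 18–19: young she
  position 20–21: young she

3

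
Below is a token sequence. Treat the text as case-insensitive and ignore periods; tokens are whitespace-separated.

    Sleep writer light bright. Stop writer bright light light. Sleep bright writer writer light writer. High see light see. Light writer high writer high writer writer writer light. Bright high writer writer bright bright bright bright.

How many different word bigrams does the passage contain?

20

36 tokens → 35 bigram windows in total.
Repeated bigrams (each contributes count−1 duplicates):
  writer writer: 4
  bright bright: 3
  high writer: 3
  writer high: 3
  writer light: 3
  light bright: 2
  light writer: 2
  see light: 2
  … (1 more repeated)
15 duplicate windows → 35 − 15 = 20 distinct.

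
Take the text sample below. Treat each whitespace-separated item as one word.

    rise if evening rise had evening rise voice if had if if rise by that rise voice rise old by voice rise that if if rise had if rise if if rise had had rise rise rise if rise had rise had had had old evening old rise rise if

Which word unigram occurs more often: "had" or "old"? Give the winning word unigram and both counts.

"had": 9 occurrences
"old": 3 occurrences

"had" (9 vs 3)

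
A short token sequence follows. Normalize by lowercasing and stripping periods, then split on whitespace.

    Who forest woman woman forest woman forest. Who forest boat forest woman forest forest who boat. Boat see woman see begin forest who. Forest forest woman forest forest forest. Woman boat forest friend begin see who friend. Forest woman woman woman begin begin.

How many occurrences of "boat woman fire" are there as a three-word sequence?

0

Scanning the 41 overlapping trigram windows for "boat woman fire":
  (none found)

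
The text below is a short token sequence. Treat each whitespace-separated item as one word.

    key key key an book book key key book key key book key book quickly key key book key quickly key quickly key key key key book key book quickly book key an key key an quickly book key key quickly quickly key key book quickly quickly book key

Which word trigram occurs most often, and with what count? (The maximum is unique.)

Trigram frequencies (highest first):
  key key book: 5
  key book key: 4
  key key key: 3
  book key key: 3
  key book quickly: 3
  quickly key key: 3
  … (21 more, each ≤ 3)

"key key book", 5 times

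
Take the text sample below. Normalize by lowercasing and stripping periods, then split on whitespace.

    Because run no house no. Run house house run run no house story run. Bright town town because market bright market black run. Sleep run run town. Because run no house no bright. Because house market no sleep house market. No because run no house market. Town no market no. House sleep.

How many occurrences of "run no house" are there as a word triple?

4

Scanning the 50 overlapping trigram windows for "run no house":
  position 2–4: run no house
  position 10–12: run no house
  position 29–31: run no house
  position 43–45: run no house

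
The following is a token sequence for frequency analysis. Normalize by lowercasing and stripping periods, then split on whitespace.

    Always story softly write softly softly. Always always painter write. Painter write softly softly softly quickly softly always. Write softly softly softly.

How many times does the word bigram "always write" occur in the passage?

1

Scanning the 21 overlapping bigram windows for "always write":
  position 18–19: always write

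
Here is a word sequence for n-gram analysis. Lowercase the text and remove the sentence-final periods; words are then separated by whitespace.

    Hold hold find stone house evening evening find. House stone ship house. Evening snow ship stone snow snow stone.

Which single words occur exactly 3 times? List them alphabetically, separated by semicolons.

Unigram counts meeting the condition (exactly 3 times):
  evening: 3
  house: 3
  snow: 3

evening; house; snow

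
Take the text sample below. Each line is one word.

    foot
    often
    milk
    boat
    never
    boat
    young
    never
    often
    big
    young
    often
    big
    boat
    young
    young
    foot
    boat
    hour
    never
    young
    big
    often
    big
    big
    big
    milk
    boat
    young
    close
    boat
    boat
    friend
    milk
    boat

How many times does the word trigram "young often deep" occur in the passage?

Scanning the 33 overlapping trigram windows for "young often deep":
  (none found)

0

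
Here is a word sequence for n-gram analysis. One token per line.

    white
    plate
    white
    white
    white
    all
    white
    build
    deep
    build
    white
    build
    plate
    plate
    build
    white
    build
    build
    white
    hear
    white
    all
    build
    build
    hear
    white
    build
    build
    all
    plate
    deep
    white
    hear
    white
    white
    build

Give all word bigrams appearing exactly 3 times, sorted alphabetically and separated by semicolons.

build build; build white; hear white; white white

Bigram counts meeting the condition (exactly 3 times):
  build build: 3
  build white: 3
  hear white: 3
  white white: 3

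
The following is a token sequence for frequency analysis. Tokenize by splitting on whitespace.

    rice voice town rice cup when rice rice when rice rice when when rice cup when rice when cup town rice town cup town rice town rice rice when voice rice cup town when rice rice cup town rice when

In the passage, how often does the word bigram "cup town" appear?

Scanning the 39 overlapping bigram windows for "cup town":
  position 19–20: cup town
  position 23–24: cup town
  position 32–33: cup town
  position 37–38: cup town

4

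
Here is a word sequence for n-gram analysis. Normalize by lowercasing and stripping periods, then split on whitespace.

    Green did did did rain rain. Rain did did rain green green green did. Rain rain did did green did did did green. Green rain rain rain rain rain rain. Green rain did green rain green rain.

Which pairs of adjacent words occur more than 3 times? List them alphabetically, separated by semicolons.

Bigram counts meeting the condition (more than 3 times):
  did did: 6
  green rain: 4
  rain rain: 8

did did; green rain; rain rain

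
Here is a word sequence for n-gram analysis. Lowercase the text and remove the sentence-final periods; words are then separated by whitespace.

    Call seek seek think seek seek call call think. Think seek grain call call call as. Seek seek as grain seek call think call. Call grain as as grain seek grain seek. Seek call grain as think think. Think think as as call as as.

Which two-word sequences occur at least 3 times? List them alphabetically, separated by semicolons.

as as; call call; grain seek; seek call; seek seek; think think

Bigram counts meeting the condition (at least 3 times):
  as as: 3
  call call: 4
  grain seek: 3
  seek call: 3
  seek seek: 4
  think think: 4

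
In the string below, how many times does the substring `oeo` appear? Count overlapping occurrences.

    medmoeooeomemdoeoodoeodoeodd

5

Sliding a length-3 window over the 28 characters (26 positions):
  position 5–7: oeo
  position 8–10: oeo
  position 15–17: oeo
  position 20–22: oeo
  position 24–26: oeo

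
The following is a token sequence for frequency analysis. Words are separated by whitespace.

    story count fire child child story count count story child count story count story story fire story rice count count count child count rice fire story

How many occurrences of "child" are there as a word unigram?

4

Scanning the 26 tokens for "child":
  position 4: child
  position 5: child
  position 10: child
  position 22: child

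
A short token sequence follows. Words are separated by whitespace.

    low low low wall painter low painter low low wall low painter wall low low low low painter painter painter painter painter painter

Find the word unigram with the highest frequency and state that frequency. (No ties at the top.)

Unigram frequencies (highest first):
  low: 11
  painter: 9
  wall: 3

"low", 11 times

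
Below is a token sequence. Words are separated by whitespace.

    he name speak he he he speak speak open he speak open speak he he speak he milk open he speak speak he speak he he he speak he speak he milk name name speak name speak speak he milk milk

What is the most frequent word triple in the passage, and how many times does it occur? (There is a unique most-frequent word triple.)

"he speak he", 4 times

Trigram frequencies (highest first):
  he speak he: 4
  speak he he: 3
  he he speak: 3
  speak he milk: 3
  he he he: 2
  he speak speak: 2
  … (19 more, each ≤ 2)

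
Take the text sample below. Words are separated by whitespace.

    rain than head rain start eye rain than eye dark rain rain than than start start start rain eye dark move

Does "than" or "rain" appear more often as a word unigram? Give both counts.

"rain" (6 vs 4)

"than": 4 occurrences
"rain": 6 occurrences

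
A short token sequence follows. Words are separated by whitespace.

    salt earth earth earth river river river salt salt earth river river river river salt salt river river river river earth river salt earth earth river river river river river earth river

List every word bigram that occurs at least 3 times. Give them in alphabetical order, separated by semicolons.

earth earth; earth river; river river; river salt; salt earth

Bigram counts meeting the condition (at least 3 times):
  earth earth: 3
  earth river: 5
  river river: 12
  river salt: 3
  salt earth: 3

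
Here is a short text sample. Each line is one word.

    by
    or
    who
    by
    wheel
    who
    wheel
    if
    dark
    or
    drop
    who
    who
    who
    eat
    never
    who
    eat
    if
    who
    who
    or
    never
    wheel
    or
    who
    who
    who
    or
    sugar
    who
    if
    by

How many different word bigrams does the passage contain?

25

33 tokens → 32 bigram windows in total.
Repeated bigrams (each contributes count−1 duplicates):
  who who: 5
  or who: 2
  who eat: 2
  who or: 2
7 duplicate windows → 32 − 7 = 25 distinct.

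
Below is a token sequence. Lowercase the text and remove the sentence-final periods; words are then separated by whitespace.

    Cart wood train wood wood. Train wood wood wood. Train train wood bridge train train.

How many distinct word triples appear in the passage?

10

15 tokens → 13 trigram windows in total.
Repeated trigrams (each contributes count−1 duplicates):
  train wood wood: 2
  wood train wood: 2
  wood wood train: 2
3 duplicate windows → 13 − 3 = 10 distinct.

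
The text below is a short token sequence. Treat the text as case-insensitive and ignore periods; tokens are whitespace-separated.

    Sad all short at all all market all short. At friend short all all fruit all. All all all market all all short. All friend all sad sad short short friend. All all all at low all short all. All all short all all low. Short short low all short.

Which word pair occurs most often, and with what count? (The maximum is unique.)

Bigram frequencies (highest first):
  all all: 11
  all short: 6
  short all: 4
  short at: 2
  all market: 2
  market all: 2
  … (19 more, each ≤ 2)

"all all", 11 times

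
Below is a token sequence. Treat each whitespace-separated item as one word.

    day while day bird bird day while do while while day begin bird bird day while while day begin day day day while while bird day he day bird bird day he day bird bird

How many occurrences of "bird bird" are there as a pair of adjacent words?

Scanning the 34 overlapping bigram windows for "bird bird":
  position 4–5: bird bird
  position 13–14: bird bird
  position 29–30: bird bird
  position 34–35: bird bird

4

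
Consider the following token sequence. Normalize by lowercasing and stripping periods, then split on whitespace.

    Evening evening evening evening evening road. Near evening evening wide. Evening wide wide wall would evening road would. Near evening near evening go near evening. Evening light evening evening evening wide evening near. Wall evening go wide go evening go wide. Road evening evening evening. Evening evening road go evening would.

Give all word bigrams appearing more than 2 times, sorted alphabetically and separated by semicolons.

Bigram counts meeting the condition (more than 2 times):
  evening evening: 12
  evening go: 3
  evening road: 3
  evening wide: 3
  near evening: 4

evening evening; evening go; evening road; evening wide; near evening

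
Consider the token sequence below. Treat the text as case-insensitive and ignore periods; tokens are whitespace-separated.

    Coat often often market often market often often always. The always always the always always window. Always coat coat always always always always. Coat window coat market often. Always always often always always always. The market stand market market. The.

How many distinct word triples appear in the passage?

40 tokens → 38 trigram windows in total.
Repeated trigrams (each contributes count−1 duplicates):
  always always always: 3
  always always the: 2
  always the always: 2
  often always always: 2
  often market often: 2
  the always always: 2
7 duplicate windows → 38 − 7 = 31 distinct.

31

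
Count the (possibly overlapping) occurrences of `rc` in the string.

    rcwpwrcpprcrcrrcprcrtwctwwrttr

Sliding a length-2 window over the 30 characters (29 positions):
  position 1–2: rc
  position 6–7: rc
  position 10–11: rc
  position 12–13: rc
  position 15–16: rc
  position 18–19: rc

6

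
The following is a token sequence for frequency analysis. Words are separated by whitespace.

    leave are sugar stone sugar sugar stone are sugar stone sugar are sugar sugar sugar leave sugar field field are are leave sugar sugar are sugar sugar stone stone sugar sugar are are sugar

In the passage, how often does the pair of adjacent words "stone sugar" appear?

Scanning the 33 overlapping bigram windows for "stone sugar":
  position 4–5: stone sugar
  position 10–11: stone sugar
  position 29–30: stone sugar

3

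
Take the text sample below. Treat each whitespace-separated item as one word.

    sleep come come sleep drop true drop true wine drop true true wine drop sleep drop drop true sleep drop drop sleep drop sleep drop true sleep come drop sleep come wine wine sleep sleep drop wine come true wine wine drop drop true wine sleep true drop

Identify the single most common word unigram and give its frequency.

"drop", 15 times

Unigram frequencies (highest first):
  drop: 15
  sleep: 11
  true: 9
  wine: 8
  come: 5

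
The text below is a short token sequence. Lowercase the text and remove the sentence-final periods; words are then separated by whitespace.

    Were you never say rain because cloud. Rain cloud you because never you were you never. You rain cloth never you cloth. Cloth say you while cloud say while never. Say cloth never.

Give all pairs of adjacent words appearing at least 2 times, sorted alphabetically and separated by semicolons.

Bigram counts meeting the condition (at least 2 times):
  cloth never: 2
  never say: 2
  never you: 3
  were you: 2
  you never: 2

cloth never; never say; never you; were you; you never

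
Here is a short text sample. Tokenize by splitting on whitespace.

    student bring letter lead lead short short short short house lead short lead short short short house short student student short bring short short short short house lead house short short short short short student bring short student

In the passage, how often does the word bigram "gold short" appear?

0

Scanning the 37 overlapping bigram windows for "gold short":
  (none found)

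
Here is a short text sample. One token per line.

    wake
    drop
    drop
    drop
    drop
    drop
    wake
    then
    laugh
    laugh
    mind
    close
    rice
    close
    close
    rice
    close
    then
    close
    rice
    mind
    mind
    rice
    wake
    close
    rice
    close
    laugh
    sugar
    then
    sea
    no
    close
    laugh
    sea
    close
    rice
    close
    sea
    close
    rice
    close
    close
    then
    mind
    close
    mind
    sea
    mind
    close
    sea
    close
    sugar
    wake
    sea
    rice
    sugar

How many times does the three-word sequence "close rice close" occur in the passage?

5

Scanning the 55 overlapping trigram windows for "close rice close":
  position 12–14: close rice close
  position 15–17: close rice close
  position 25–27: close rice close
  position 36–38: close rice close
  position 40–42: close rice close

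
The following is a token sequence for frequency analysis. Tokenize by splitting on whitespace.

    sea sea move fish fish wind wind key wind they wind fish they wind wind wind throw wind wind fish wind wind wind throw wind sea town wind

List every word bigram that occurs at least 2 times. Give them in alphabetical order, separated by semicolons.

Bigram counts meeting the condition (at least 2 times):
  fish wind: 2
  they wind: 2
  throw wind: 2
  wind fish: 2
  wind throw: 2
  wind wind: 6

fish wind; they wind; throw wind; wind fish; wind throw; wind wind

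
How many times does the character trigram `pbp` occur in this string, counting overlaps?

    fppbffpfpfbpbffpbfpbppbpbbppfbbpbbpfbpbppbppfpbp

5

Sliding a length-3 window over the 48 characters (46 positions):
  position 19–21: pbp
  position 22–24: pbp
  position 38–40: pbp
  position 41–43: pbp
  position 46–48: pbp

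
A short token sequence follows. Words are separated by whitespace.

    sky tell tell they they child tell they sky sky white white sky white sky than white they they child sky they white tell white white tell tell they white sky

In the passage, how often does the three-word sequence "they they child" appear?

2

Scanning the 29 overlapping trigram windows for "they they child":
  position 4–6: they they child
  position 18–20: they they child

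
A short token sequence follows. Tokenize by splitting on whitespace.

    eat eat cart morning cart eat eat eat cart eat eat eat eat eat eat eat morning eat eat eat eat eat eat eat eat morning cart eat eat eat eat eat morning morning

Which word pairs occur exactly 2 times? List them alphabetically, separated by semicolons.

Bigram counts meeting the condition (exactly 2 times):
  eat cart: 2
  morning cart: 2

eat cart; morning cart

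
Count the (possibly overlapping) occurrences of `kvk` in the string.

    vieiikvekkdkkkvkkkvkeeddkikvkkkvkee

4

Sliding a length-3 window over the 35 characters (33 positions):
  position 14–16: kvk
  position 18–20: kvk
  position 27–29: kvk
  position 31–33: kvk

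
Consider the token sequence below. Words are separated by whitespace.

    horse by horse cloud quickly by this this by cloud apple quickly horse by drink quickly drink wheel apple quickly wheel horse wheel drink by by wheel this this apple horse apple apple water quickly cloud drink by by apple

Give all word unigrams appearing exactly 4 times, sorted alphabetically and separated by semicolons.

Unigram counts meeting the condition (exactly 4 times):
  drink: 4
  this: 4
  wheel: 4

drink; this; wheel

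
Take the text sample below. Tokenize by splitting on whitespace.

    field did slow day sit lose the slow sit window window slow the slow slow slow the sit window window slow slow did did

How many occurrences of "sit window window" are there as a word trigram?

2

Scanning the 22 overlapping trigram windows for "sit window window":
  position 9–11: sit window window
  position 18–20: sit window window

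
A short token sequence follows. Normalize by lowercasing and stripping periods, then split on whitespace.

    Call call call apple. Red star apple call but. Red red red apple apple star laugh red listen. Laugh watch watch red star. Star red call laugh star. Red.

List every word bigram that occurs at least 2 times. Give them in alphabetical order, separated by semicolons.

Bigram counts meeting the condition (at least 2 times):
  call call: 2
  red red: 2
  red star: 2
  star red: 2

call call; red red; red star; star red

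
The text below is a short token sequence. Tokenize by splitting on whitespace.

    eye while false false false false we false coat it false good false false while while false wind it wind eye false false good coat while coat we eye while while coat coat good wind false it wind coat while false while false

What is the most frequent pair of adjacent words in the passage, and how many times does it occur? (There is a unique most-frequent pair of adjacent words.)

"false false", 5 times

Bigram frequencies (highest first):
  false false: 5
  while false: 4
  eye while: 2
  false good: 2
  false while: 2
  while while: 2
  … (22 more, each ≤ 2)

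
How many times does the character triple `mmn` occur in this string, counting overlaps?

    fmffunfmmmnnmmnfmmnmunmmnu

Sliding a length-3 window over the 26 characters (24 positions):
  position 9–11: mmn
  position 13–15: mmn
  position 17–19: mmn
  position 23–25: mmn

4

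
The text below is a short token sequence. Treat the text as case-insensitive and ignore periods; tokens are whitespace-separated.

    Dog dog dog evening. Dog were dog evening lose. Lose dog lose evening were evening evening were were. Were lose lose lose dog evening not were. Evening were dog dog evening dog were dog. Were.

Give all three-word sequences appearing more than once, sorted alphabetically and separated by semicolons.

dog dog evening; dog evening dog; dog were dog; evening dog were; lose lose dog

Trigram counts meeting the condition (more than once):
  dog dog evening: 2
  dog evening dog: 2
  dog were dog: 2
  evening dog were: 2
  lose lose dog: 2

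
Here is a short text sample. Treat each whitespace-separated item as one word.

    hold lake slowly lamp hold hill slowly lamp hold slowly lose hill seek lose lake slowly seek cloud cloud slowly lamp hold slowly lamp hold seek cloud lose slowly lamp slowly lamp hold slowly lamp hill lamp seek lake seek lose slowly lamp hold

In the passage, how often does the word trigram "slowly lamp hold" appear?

Scanning the 42 overlapping trigram windows for "slowly lamp hold":
  position 3–5: slowly lamp hold
  position 7–9: slowly lamp hold
  position 20–22: slowly lamp hold
  position 23–25: slowly lamp hold
  position 31–33: slowly lamp hold
  position 42–44: slowly lamp hold

6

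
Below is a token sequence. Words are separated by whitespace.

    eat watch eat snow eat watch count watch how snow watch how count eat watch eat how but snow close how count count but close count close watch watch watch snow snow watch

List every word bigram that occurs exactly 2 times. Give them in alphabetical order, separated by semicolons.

how count; snow watch; watch eat; watch how; watch watch

Bigram counts meeting the condition (exactly 2 times):
  how count: 2
  snow watch: 2
  watch eat: 2
  watch how: 2
  watch watch: 2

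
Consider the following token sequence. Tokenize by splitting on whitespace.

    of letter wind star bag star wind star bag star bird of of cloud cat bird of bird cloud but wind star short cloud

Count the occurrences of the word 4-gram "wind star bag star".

2

Scanning the 21 overlapping 4-gram windows for "wind star bag star":
  position 3–6: wind star bag star
  position 7–10: wind star bag star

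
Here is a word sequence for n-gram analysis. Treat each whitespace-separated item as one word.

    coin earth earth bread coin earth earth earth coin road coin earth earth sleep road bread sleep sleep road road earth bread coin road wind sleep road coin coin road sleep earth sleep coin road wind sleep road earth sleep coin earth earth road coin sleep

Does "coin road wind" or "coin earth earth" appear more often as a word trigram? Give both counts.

"coin earth earth" (4 vs 2)

"coin road wind": 2 occurrences
"coin earth earth": 4 occurrences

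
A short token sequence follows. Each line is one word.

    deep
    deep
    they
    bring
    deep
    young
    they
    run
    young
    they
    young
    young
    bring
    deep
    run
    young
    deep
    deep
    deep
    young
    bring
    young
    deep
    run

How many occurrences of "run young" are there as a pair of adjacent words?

2

Scanning the 23 overlapping bigram windows for "run young":
  position 8–9: run young
  position 15–16: run young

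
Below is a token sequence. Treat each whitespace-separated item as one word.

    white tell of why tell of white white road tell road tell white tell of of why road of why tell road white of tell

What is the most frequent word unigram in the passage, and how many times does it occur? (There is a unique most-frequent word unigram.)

Unigram frequencies (highest first):
  tell: 7
  of: 6
  white: 5
  road: 4
  why: 3

"tell", 7 times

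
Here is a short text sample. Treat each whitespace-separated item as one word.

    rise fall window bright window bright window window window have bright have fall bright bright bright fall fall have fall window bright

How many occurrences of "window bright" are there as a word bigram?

Scanning the 21 overlapping bigram windows for "window bright":
  position 3–4: window bright
  position 5–6: window bright
  position 21–22: window bright

3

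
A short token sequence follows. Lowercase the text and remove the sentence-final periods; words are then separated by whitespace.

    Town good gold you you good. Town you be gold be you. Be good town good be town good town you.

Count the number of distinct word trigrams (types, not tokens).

21 tokens → 19 trigram windows in total.
Repeated trigrams (each contributes count−1 duplicates):
  good town you: 2
1 duplicate windows → 19 − 1 = 18 distinct.

18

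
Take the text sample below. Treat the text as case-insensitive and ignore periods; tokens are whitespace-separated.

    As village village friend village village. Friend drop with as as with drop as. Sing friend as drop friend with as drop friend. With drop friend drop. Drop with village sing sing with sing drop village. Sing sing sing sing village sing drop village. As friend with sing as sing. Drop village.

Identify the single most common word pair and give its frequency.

Bigram frequencies (highest first):
  sing sing: 4
  drop friend: 3
  friend with: 3
  village sing: 3
  sing drop: 3
  drop village: 3
  … (23 more, each ≤ 2)

"sing sing", 4 times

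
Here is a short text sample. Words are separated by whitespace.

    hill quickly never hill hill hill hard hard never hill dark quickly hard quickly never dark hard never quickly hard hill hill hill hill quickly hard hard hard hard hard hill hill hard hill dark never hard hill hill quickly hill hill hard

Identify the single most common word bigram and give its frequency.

Bigram frequencies (highest first):
  hill hill: 8
  hard hard: 5
  hard hill: 4
  hill quickly: 3
  hill hard: 3
  quickly hard: 3
  … (12 more, each ≤ 2)

"hill hill", 8 times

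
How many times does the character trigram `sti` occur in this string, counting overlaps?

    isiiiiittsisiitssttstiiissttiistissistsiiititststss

Sliding a length-3 window over the 51 characters (49 positions):
  position 20–22: sti
  position 31–33: sti

2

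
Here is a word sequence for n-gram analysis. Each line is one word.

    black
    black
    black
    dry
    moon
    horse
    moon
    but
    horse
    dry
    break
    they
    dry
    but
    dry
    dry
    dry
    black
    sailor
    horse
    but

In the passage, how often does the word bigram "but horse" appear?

Scanning the 20 overlapping bigram windows for "but horse":
  position 8–9: but horse

1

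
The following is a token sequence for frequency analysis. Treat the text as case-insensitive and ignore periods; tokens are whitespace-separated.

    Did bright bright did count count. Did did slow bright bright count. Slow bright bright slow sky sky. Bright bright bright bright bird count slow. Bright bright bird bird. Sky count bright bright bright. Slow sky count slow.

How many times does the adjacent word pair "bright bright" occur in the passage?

Scanning the 37 overlapping bigram windows for "bright bright":
  position 2–3: bright bright
  position 10–11: bright bright
  position 14–15: bright bright
  position 19–20: bright bright
  position 20–21: bright bright
  position 21–22: bright bright
  position 26–27: bright bright
  position 32–33: bright bright
  position 33–34: bright bright

9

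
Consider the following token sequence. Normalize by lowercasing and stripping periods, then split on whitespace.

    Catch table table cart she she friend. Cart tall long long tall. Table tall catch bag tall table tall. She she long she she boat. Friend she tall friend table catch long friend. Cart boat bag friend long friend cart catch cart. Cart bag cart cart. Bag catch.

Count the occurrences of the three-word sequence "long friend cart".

2

Scanning the 46 overlapping trigram windows for "long friend cart":
  position 32–34: long friend cart
  position 38–40: long friend cart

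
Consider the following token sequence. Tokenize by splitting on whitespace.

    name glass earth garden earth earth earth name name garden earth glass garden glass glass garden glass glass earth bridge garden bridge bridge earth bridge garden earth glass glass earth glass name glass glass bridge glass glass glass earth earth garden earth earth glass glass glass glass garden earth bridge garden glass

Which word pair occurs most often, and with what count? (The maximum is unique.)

"glass glass", 9 times

Bigram frequencies (highest first):
  glass glass: 9
  garden earth: 5
  glass earth: 4
  earth earth: 4
  earth glass: 4
  glass garden: 3
  … (14 more, each ≤ 3)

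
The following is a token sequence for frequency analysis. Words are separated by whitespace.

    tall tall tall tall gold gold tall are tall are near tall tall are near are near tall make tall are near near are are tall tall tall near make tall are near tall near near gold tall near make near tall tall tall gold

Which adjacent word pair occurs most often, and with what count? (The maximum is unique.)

"tall tall", 8 times

Bigram frequencies (highest first):
  tall tall: 8
  tall are: 5
  are near: 5
  near tall: 4
  tall near: 3
  tall gold: 2
  … (11 more, each ≤ 2)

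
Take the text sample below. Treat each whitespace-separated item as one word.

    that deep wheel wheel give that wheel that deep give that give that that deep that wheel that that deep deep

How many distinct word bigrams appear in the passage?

21 tokens → 20 bigram windows in total.
Repeated bigrams (each contributes count−1 duplicates):
  that deep: 4
  give that: 3
  that that: 2
  that wheel: 2
  wheel that: 2
8 duplicate windows → 20 − 8 = 12 distinct.

12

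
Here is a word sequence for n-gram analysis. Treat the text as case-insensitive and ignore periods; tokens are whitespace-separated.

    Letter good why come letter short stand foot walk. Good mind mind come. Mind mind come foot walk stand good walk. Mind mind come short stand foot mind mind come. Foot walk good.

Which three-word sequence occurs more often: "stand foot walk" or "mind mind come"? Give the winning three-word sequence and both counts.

"mind mind come" (4 vs 1)

"stand foot walk": 1 occurrence
"mind mind come": 4 occurrences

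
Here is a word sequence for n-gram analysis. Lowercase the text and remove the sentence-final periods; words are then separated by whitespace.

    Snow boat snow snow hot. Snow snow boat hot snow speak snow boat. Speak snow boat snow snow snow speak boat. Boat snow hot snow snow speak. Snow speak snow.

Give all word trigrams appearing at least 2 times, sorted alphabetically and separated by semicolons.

Trigram counts meeting the condition (at least 2 times):
  boat snow snow: 2
  hot snow snow: 2
  snow boat snow: 2
  snow hot snow: 2
  snow snow speak: 2
  snow speak snow: 3
  speak snow boat: 2

boat snow snow; hot snow snow; snow boat snow; snow hot snow; snow snow speak; snow speak snow; speak snow boat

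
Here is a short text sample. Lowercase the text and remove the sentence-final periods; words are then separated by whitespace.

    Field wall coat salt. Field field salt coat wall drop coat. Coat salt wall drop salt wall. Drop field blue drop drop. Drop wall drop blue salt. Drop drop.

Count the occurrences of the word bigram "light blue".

0

Scanning the 28 overlapping bigram windows for "light blue":
  (none found)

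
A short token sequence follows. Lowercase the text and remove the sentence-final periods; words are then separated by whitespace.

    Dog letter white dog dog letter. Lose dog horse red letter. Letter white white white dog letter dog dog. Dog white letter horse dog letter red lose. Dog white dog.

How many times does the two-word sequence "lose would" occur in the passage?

0

Scanning the 29 overlapping bigram windows for "lose would":
  (none found)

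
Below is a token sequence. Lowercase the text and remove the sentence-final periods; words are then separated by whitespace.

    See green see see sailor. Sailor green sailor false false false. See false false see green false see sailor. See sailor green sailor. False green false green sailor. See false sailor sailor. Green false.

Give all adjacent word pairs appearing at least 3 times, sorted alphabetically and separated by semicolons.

Bigram counts meeting the condition (at least 3 times):
  false false: 3
  false see: 3
  green false: 3
  green sailor: 3
  sailor green: 3
  see sailor: 3

false false; false see; green false; green sailor; sailor green; see sailor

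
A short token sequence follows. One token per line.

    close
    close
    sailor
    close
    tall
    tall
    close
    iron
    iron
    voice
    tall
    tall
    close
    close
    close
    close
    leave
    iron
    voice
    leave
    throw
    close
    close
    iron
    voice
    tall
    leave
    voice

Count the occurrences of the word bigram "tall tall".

Scanning the 27 overlapping bigram windows for "tall tall":
  position 5–6: tall tall
  position 11–12: tall tall

2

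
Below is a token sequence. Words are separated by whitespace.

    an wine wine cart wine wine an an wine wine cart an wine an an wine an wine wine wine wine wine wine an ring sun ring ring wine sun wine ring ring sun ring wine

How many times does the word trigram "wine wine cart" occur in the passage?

2

Scanning the 34 overlapping trigram windows for "wine wine cart":
  position 2–4: wine wine cart
  position 9–11: wine wine cart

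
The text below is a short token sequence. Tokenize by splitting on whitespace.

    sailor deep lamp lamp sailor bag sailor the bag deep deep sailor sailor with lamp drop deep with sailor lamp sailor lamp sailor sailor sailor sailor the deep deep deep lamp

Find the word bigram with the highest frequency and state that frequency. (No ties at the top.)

"sailor sailor", 4 times

Bigram frequencies (highest first):
  sailor sailor: 4
  lamp sailor: 3
  deep deep: 3
  deep lamp: 2
  sailor the: 2
  sailor lamp: 2
  … (14 more, each ≤ 1)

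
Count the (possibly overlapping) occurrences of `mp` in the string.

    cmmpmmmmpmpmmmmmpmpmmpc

6

Sliding a length-2 window over the 23 characters (22 positions):
  position 3–4: mp
  position 8–9: mp
  position 10–11: mp
  position 16–17: mp
  position 18–19: mp
  position 21–22: mp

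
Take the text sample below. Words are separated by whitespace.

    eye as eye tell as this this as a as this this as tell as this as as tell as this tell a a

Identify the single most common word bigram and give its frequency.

Bigram frequencies (highest first):
  as this: 4
  tell as: 3
  this as: 3
  this this: 2
  as tell: 2
  eye as: 1
  … (8 more, each ≤ 1)

"as this", 4 times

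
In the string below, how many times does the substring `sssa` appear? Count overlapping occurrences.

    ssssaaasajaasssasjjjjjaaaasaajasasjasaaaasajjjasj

2

Sliding a length-4 window over the 49 characters (46 positions):
  position 2–5: sssa
  position 13–16: sssa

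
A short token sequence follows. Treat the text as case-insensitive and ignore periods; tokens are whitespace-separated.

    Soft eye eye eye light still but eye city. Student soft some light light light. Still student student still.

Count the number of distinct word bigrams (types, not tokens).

19 tokens → 18 bigram windows in total.
Repeated bigrams (each contributes count−1 duplicates):
  eye eye: 2
  light light: 2
  light still: 2
3 duplicate windows → 18 − 3 = 15 distinct.

15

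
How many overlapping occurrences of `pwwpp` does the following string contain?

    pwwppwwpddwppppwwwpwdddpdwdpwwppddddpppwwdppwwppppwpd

3

Sliding a length-5 window over the 53 characters (49 positions):
  position 1–5: pwwpp
  position 28–32: pwwpp
  position 44–48: pwwpp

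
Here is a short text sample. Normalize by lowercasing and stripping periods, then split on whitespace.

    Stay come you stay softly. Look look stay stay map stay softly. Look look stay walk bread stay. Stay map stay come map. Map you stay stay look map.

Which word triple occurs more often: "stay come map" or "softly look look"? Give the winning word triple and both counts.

"stay come map": 1 occurrence
"softly look look": 2 occurrences

"softly look look" (2 vs 1)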